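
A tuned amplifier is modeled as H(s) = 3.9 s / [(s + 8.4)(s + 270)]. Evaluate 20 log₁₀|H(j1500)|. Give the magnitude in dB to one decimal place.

|j1500| = 1500
|j1500 + 8.4| = √(1500² + 8.4²) = 1500
|j1500 + 270| = √(1500² + 270²) = 1524
|H(j1500)| = 3.9 × 1500 / (1500 × 1524) = 0.0025588
20 log₁₀(0.0025588) = -51.84 dB

-51.8 dB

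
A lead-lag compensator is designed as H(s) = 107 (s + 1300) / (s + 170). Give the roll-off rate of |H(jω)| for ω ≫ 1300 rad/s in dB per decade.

With 1 zero and 1 pole, the high-frequency asymptotic slope is 20 × (1 − 1) = 0 dB/decade.

0 dB/decade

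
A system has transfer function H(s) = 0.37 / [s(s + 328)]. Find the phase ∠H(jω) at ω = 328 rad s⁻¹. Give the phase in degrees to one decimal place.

-135.0 deg

∠(j328 + 328) = arctan(328/328) = 45.00°
∠(j328) = 90.00°
∠H(j328) = − (45.00° + 90.00°) = -135.00°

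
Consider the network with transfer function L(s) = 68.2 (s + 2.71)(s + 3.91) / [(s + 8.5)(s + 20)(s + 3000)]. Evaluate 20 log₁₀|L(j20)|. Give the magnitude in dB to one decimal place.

-36.4 dB

|j20 + 2.71| = √(20² + 2.71²) = 20.18
|j20 + 3.91| = √(20² + 3.91²) = 20.38
|j20 + 8.5| = √(20² + 8.5²) = 21.73
|j20 + 20| = √(20² + 20²) = 28.28
|j20 + 3000| = √(20² + 3000²) = 3000
|L(j20)| = 68.2 × 20.18 × 20.38 / (21.73 × 28.28 × 3000) = 0.015212
20 log₁₀(0.015212) = -36.36 dB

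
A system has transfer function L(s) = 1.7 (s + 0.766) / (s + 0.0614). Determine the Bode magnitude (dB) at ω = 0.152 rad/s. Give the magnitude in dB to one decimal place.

|j0.152 + 0.766| = √(0.152² + 0.766²) = 0.7809
|j0.152 + 0.0614| = √(0.152² + 0.0614²) = 0.1639
|L(j0.152)| = 1.7 × 0.7809 / 0.1639 = 8.0984
20 log₁₀(8.0984) = 18.17 dB

18.2 dB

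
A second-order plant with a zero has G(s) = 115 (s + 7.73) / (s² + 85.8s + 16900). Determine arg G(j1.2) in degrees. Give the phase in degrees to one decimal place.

8.5°

∠(j1.2 + 7.73) = arctan(1.2/7.73) = 8.82°
∠[(j1.2)² + 85.8(j1.2) + 16900] = ∠[16899 + j102.96] = 0.35°
∠G(j1.2) = 8.82° − 0.35° = 8.48°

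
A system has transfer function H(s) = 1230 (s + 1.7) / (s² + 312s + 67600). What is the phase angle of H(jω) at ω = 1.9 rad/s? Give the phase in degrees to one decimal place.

47.7°

∠(j1.9 + 1.7) = arctan(1.9/1.7) = 48.18°
∠[(j1.9)² + 312(j1.9) + 67600] = ∠[67596 + j592.8] = 0.50°
∠H(j1.9) = 48.18° − 0.50° = 47.68°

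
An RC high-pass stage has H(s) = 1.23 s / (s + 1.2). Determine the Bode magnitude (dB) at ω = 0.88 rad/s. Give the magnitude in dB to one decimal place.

|j0.88| = 0.88
|j0.88 + 1.2| = √(0.88² + 1.2²) = 1.488
|H(j0.88)| = 1.23 × 0.88 / 1.488 = 0.72738
20 log₁₀(0.72738) = -2.76 dB

-2.8 dB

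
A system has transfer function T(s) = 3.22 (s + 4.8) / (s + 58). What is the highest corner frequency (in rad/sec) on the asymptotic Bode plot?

58 rad/sec

Break frequencies occur at each pole and zero magnitude: 4.8 rad/sec, 58 rad/sec.
The highest is 58 rad/sec.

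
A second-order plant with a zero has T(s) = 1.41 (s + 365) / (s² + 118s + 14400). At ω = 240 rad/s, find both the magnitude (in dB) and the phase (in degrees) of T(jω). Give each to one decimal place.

|T| = -38.5 dB, ∠T = -113.4°

|j240 + 365| = √(240² + 365²) = 436.8
|(j240)² + 118(j240) + 14400| = |-43200 + j28320| = 5.166e+04
|T(j240)| = 1.41 × 436.8 / 5.166e+04 = 0.011924
20 log₁₀(0.011924) = -38.47 dB
∠(j240 + 365) = arctan(240/365) = 33.33°
∠[(j240)² + 118(j240) + 14400] = ∠[-43200 + j28320] = 146.75°
∠T(j240) = 33.33° − 146.75° = -113.43°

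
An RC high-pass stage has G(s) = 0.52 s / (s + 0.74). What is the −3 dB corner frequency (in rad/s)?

0.74 rad/s

For a single-pole high-pass, the −3 dB point is at the pole: ω = 0.74 rad/s.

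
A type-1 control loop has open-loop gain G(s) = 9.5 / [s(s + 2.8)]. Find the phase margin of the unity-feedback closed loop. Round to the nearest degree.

48°

Gain crossover: |G(jω)| = 1 at ω ≈ 2.52 rad/s.
∠G(j2.52) = −90° − arctan(2.52/2.8) ≈ -132.00°
PM = 180° + (-132.00°) = 48.00°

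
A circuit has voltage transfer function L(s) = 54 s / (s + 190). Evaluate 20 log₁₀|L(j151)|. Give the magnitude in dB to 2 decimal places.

30.53 dB

|j151| = 151
|j151 + 190| = √(151² + 190²) = 242.7
|L(j151)| = 54 × 151 / 242.7 = 33.598
20 log₁₀(33.598) = 30.526 dB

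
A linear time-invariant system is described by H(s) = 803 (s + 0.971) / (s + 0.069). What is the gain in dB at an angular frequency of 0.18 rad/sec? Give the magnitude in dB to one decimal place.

72.3 dB

|j0.18 + 0.971| = √(0.18² + 0.971²) = 0.9875
|j0.18 + 0.069| = √(0.18² + 0.069²) = 0.1928
|H(j0.18)| = 803 × 0.9875 / 0.1928 = 4113.7
20 log₁₀(4113.7) = 72.28 dB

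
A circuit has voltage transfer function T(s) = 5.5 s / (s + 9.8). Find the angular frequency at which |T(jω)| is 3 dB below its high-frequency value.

9.8 rad/s

For a single-pole high-pass, the −3 dB point is at the pole: ω = 9.8 rad/s.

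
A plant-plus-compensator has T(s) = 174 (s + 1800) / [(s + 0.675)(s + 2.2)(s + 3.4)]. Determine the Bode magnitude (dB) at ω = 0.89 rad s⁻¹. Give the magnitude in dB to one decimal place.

90.5 dB

|j0.89 + 1800| = √(0.89² + 1800²) = 1800
|j0.89 + 0.675| = √(0.89² + 0.675²) = 1.117
|j0.89 + 2.2| = √(0.89² + 2.2²) = 2.373
|j0.89 + 3.4| = √(0.89² + 3.4²) = 3.515
|T(j0.89)| = 174 × 1800 / (1.117 × 2.373 × 3.515) = 33617
20 log₁₀(33617) = 90.53 dB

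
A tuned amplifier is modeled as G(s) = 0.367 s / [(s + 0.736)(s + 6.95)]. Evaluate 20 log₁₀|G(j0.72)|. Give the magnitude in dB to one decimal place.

-28.7 dB

|j0.72| = 0.72
|j0.72 + 0.736| = √(0.72² + 0.736²) = 1.03
|j0.72 + 6.95| = √(0.72² + 6.95²) = 6.987
|G(j0.72)| = 0.367 × 0.72 / (1.03 × 6.987) = 0.03673
20 log₁₀(0.03673) = -28.70 dB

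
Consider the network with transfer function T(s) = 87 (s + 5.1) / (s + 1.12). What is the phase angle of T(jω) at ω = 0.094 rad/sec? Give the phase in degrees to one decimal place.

∠(j0.094 + 5.1) = arctan(0.094/5.1) = 1.06°
∠(j0.094 + 1.12) = arctan(0.094/1.12) = 4.80°
∠T(j0.094) = 1.06° − 4.80° = -3.74°

-3.7°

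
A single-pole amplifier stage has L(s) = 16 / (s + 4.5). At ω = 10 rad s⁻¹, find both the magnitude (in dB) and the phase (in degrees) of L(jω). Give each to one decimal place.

|L| = 3.3 dB, ∠L = -65.8 deg

|j10 + 4.5| = √(10² + 4.5²) = 10.97
|L(j10)| = 16 / 10.97 = 1.4591
20 log₁₀(1.4591) = 3.28 dB
∠(j10 + 4.5) = arctan(10/4.5) = 65.77°
∠L(j10) = −65.77° = -65.77°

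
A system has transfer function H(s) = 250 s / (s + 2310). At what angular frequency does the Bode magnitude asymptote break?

The single real pole at s = −2310 gives a corner at ω = 2310 rad/sec.

2310 rad/sec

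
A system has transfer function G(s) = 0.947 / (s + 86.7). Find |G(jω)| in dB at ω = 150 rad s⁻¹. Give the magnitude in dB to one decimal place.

-45.2 dB

|j150 + 86.7| = √(150² + 86.7²) = 173.3
|G(j150)| = 0.947 / 173.3 = 0.005466
20 log₁₀(0.005466) = -45.25 dB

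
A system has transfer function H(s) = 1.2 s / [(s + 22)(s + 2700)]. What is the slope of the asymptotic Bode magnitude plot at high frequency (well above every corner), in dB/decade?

With 1 zero and 2 poles, the high-frequency asymptotic slope is 20 × (1 − 2) = -20 dB/decade.

-20 dB/decade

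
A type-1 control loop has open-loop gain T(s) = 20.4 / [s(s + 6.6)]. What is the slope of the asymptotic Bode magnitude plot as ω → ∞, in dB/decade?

With 0 zeros and 2 poles, the high-frequency asymptotic slope is 20 × (0 − 2) = -40 dB/decade.

-40 dB/decade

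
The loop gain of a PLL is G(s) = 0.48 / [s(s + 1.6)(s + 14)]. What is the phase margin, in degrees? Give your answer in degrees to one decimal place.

Gain crossover: |G(jω)| = 1 at ω ≈ 0.0214 rad/s.
∠G(j0.0214) = −90° − arctan(0.0214/1.6) − arctan(0.0214/14) ≈ -90.85°
PM = 180° + (-90.85°) = 89.15°

89.1°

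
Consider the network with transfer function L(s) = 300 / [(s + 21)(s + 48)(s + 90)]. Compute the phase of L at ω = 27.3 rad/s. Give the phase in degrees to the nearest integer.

∠(j27.3 + 21) = arctan(27.3/21) = 52.43°
∠(j27.3 + 48) = arctan(27.3/48) = 29.63°
∠(j27.3 + 90) = arctan(27.3/90) = 16.87°
∠L(j27.3) = − (52.43° + 29.63° + 16.87°) = -98.93°

-99 deg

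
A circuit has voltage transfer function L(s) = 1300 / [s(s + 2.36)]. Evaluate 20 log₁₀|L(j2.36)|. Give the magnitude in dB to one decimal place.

|j2.36 + 2.36| = √(2.36² + 2.36²) = 3.338
|j2.36| = 2.36
|L(j2.36)| = 1300 / (3.338 × 2.36) = 165.05
20 log₁₀(165.05) = 44.35 dB

44.4 dB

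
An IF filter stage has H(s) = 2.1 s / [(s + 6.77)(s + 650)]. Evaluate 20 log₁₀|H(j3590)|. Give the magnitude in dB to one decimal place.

-64.8 dB

|j3590| = 3590
|j3590 + 6.77| = √(3590² + 6.77²) = 3590
|j3590 + 650| = √(3590² + 650²) = 3648
|H(j3590)| = 2.1 × 3590 / (3590 × 3648) = 0.0005756
20 log₁₀(0.0005756) = -64.80 dB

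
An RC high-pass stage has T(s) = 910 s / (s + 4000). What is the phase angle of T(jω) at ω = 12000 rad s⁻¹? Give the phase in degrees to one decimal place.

∠(j12000) = 90.00°
∠(j12000 + 4000) = arctan(12000/4000) = 71.57°
∠T(j12000) = 90.00° − 71.57° = 18.43°

18.4 deg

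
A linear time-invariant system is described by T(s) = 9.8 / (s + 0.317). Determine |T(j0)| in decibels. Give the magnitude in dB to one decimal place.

29.8 dB

T(0) = 9.8 / 0.317 = 30.915
20 log₁₀(30.915) = 29.80 dB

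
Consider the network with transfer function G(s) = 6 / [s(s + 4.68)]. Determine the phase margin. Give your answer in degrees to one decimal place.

75.2°

Gain crossover: |G(jω)| = 1 at ω ≈ 1.24 rad/sec.
∠G(j1.24) = −90° − arctan(1.24/4.68) ≈ -104.83°
PM = 180° + (-104.83°) = 75.17°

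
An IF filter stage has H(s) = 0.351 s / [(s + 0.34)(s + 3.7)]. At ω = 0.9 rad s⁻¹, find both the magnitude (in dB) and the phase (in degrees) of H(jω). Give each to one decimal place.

|j0.9| = 0.9
|j0.9 + 0.34| = √(0.9² + 0.34²) = 0.9621
|j0.9 + 3.7| = √(0.9² + 3.7²) = 3.808
|H(j0.9)| = 0.351 × 0.9 / (0.9621 × 3.808) = 0.086229
20 log₁₀(0.086229) = -21.29 dB
∠(j0.9) = 90.00°
∠(j0.9 + 0.34) = arctan(0.9/0.34) = 69.30°
∠(j0.9 + 3.7) = arctan(0.9/3.7) = 13.67°
∠H(j0.9) = 90.00° − (69.30° + 13.67°) = 7.02°

|H| = -21.3 dB, ∠H = 7.0 deg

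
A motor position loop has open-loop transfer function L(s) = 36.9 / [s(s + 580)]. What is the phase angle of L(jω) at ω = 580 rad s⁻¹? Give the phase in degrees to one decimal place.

-135.0°

∠(j580 + 580) = arctan(580/580) = 45.00°
∠(j580) = 90.00°
∠L(j580) = − (45.00° + 90.00°) = -135.00°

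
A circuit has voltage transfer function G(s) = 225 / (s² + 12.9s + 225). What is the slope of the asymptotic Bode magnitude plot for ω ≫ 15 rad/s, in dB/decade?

With 0 zeros and 2 poles, the high-frequency asymptotic slope is 20 × (0 − 2) = -40 dB/decade.

-40 dB/decade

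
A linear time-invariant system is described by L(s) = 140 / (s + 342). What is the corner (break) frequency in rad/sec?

The single real pole at s = −342 gives a corner at ω = 342 rad/sec.

342 rad/sec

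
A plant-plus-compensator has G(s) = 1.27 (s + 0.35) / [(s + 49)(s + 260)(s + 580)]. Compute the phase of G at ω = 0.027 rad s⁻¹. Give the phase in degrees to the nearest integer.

4 deg

∠(j0.027 + 0.35) = arctan(0.027/0.35) = 4.41°
∠(j0.027 + 49) = arctan(0.027/49) = 0.03°
∠(j0.027 + 260) = arctan(0.027/260) = 0.01°
∠(j0.027 + 580) = arctan(0.027/580) = 0.00°
∠G(j0.027) = 4.41° − (0.03° + 0.01° + 0.00°) = 4.37°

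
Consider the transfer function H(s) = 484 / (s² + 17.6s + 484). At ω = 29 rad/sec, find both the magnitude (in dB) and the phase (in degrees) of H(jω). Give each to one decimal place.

|H| = -2.2 dB, ∠H = -125.0°

|(j29)² + 17.6(j29) + 484| = |-357 + j510.4| = 622.9
|H(j29)| = 484 / 622.9 = 0.77706
20 log₁₀(0.77706) = -2.19 dB
∠[(j29)² + 17.6(j29) + 484] = ∠[-357 + j510.4] = 124.97°
∠H(j29) = −124.97° = -124.97°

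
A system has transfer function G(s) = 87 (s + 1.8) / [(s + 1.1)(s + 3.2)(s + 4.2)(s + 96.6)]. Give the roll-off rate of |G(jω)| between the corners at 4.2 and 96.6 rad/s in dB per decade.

-40 dB/decade

In this band the factors already past their corner are: zero at 1.8, pole at 1.1, pole at 3.2, pole at 4.2; net slope = -40 dB/decade.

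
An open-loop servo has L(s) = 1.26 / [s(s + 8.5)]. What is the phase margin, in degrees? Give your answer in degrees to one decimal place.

89.0°

Gain crossover: |L(jω)| = 1 at ω ≈ 0.148 rad/s.
∠L(j0.148) = −90° − arctan(0.148/8.5) ≈ -91.00°
PM = 180° + (-91.00°) = 89.00°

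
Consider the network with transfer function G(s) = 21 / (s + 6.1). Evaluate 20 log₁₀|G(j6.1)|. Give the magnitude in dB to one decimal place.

7.7 dB

|j6.1 + 6.1| = √(6.1² + 6.1²) = 8.627
|G(j6.1)| = 21 / 8.627 = 2.4343
20 log₁₀(2.4343) = 7.73 dB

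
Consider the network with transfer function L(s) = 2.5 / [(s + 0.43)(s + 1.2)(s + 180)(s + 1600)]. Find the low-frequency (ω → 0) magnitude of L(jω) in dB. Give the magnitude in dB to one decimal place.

-95.5 dB

L(0) = 2.5 / (0.43 × 1.2 × 180 × 1600) = 1.6823e-05
20 log₁₀(1.6823e-05) = -95.48 dB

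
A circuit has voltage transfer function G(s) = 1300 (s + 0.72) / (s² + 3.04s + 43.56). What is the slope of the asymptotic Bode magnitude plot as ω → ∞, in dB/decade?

-20 dB/decade

With 1 zero and 2 poles, the high-frequency asymptotic slope is 20 × (1 − 2) = -20 dB/decade.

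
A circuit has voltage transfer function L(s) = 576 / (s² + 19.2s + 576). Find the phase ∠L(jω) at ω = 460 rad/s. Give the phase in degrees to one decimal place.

∠[(j460)² + 19.2(j460) + 576] = ∠[-2.1102e+05 + j8832] = 177.60°
∠L(j460) = −177.60° = -177.60°

-177.6°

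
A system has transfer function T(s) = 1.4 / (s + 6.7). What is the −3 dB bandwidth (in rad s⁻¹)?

6.7 rad s⁻¹

For a single-pole low-pass, the −3 dB point is at the pole: ω = 6.7 rad s⁻¹.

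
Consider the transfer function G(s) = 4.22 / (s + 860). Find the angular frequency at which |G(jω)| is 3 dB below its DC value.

For a single-pole low-pass, the −3 dB point is at the pole: ω = 860 rad/s.

860 rad/s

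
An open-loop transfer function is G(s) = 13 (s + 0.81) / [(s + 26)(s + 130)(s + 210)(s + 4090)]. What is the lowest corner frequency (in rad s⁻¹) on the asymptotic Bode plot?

Break frequencies occur at each pole and zero magnitude: 0.81 rad s⁻¹, 26 rad s⁻¹, 130 rad s⁻¹, 210 rad s⁻¹, 4090 rad s⁻¹.
The lowest is 0.81 rad s⁻¹.

0.81 rad s⁻¹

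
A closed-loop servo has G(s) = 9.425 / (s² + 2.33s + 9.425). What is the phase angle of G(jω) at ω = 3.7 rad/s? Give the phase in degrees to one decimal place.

-116.3 deg

∠[(j3.7)² + 2.33(j3.7) + 9.425] = ∠[-4.265 + j8.621] = 116.32°
∠G(j3.7) = −116.32° = -116.32°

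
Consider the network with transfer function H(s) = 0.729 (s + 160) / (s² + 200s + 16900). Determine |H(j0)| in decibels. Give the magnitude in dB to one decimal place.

H(0) = 0.729 × 160 / 16900 = 0.0069018
20 log₁₀(0.0069018) = -43.22 dB

-43.2 dB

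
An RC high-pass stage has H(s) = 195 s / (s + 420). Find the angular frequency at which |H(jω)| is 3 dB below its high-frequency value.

For a single-pole high-pass, the −3 dB point is at the pole: ω = 420 rad/sec.

420 rad/sec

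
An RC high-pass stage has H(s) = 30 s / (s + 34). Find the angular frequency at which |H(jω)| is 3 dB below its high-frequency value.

For a single-pole high-pass, the −3 dB point is at the pole: ω = 34 rad s⁻¹.

34 rad s⁻¹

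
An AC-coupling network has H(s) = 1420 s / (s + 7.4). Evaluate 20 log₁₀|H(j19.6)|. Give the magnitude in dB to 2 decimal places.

|j19.6| = 19.6
|j19.6 + 7.4| = √(19.6² + 7.4²) = 20.95
|H(j19.6)| = 1420 × 19.6 / 20.95 = 1328.5
20 log₁₀(1328.5) = 62.467 dB

62.47 dB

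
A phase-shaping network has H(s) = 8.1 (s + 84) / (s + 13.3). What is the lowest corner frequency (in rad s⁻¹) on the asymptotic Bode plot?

13.3 rad s⁻¹

Break frequencies occur at each pole and zero magnitude: 13.3 rad s⁻¹, 84 rad s⁻¹.
The lowest is 13.3 rad s⁻¹.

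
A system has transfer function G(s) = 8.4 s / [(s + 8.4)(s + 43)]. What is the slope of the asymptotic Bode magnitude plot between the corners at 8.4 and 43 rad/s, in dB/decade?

In this band the factors already past their corner are: 1 differentiator zero, pole at 8.4; net slope = 0 dB/decade.

0 dB/decade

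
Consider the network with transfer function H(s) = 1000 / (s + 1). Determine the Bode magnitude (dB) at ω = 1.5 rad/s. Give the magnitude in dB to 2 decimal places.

54.88 dB

|j1.5 + 1| = √(1.5² + 1²) = 1.803
|H(j1.5)| = 1000 / 1.803 = 554.7
20 log₁₀(554.7) = 54.881 dB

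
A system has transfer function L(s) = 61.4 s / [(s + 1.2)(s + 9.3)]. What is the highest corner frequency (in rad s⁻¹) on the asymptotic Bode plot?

9.3 rad s⁻¹

Break frequencies occur at each pole and zero magnitude: 1.2 rad s⁻¹, 9.3 rad s⁻¹.
The highest is 9.3 rad s⁻¹.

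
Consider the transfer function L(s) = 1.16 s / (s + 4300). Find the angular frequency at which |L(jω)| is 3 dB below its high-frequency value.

4300 rad s⁻¹

For a single-pole high-pass, the −3 dB point is at the pole: ω = 4300 rad s⁻¹.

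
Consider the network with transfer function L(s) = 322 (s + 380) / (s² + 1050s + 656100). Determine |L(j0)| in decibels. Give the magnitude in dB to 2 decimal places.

-14.59 dB

L(0) = 322 × 380 / 656100 = 0.1865
20 log₁₀(0.1865) = -14.587 dB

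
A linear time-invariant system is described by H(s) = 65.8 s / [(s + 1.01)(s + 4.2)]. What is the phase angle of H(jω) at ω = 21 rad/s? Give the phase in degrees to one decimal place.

-75.9°

∠(j21) = 90.00°
∠(j21 + 1.01) = arctan(21/1.01) = 87.25°
∠(j21 + 4.2) = arctan(21/4.2) = 78.69°
∠H(j21) = 90.00° − (87.25° + 78.69°) = -75.94°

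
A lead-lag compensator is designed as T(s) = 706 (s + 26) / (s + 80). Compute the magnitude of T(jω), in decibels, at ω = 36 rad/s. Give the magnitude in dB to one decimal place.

|j36 + 26| = √(36² + 26²) = 44.41
|j36 + 80| = √(36² + 80²) = 87.73
|T(j36)| = 706 × 44.41 / 87.73 = 357.38
20 log₁₀(357.38) = 51.06 dB

51.1 dB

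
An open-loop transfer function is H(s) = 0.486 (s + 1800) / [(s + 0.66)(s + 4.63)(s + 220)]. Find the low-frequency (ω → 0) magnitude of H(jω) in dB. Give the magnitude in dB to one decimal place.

H(0) = 0.486 × 1800 / (0.66 × 4.63 × 220) = 1.3013
20 log₁₀(1.3013) = 2.29 dB

2.3 dB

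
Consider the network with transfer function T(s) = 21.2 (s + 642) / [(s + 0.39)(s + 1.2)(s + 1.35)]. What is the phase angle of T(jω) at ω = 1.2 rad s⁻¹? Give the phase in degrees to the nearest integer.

-159°

∠(j1.2 + 642) = arctan(1.2/642) = 0.11°
∠(j1.2 + 0.39) = arctan(1.2/0.39) = 72.00°
∠(j1.2 + 1.2) = arctan(1.2/1.2) = 45.00°
∠(j1.2 + 1.35) = arctan(1.2/1.35) = 41.63°
∠T(j1.2) = 0.11° − (72.00° + 45.00° + 41.63°) = -158.52°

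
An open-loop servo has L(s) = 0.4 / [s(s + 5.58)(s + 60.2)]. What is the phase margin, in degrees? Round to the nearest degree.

90 deg

Gain crossover: |L(jω)| = 1 at ω ≈ 0.00119 rad/sec.
∠L(j0.00119) = −90° − arctan(0.00119/5.58) − arctan(0.00119/60.2) ≈ -90.01°
PM = 180° + (-90.01°) = 89.99°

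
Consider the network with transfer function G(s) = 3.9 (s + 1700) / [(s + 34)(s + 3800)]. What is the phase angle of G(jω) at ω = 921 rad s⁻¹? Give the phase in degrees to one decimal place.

-73.1°

∠(j921 + 1700) = arctan(921/1700) = 28.45°
∠(j921 + 34) = arctan(921/34) = 87.89°
∠(j921 + 3800) = arctan(921/3800) = 13.62°
∠G(j921) = 28.45° − (87.89° + 13.62°) = -73.06°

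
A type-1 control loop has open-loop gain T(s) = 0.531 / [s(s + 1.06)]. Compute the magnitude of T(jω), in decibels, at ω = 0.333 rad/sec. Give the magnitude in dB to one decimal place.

3.1 dB

|j0.333 + 1.06| = √(0.333² + 1.06²) = 1.111
|j0.333| = 0.333
|T(j0.333)| = 0.531 / (1.111 × 0.333) = 1.4352
20 log₁₀(1.4352) = 3.14 dB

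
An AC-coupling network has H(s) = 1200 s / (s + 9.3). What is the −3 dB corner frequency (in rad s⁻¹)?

For a single-pole high-pass, the −3 dB point is at the pole: ω = 9.3 rad s⁻¹.

9.3 rad s⁻¹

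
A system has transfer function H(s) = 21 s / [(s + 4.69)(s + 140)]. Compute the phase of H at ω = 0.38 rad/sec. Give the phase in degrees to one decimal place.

85.2°

∠(j0.38) = 90.00°
∠(j0.38 + 4.69) = arctan(0.38/4.69) = 4.63°
∠(j0.38 + 140) = arctan(0.38/140) = 0.16°
∠H(j0.38) = 90.00° − (4.63° + 0.16°) = 85.21°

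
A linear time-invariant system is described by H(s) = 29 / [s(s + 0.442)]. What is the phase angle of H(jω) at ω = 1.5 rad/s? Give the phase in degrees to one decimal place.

-163.6°

∠(j1.5 + 0.442) = arctan(1.5/0.442) = 73.58°
∠(j1.5) = 90.00°
∠H(j1.5) = − (73.58° + 90.00°) = -163.58°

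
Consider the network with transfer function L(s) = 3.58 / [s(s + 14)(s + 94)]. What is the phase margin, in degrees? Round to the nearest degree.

90°

Gain crossover: |L(jω)| = 1 at ω ≈ 0.00272 rad/s.
∠L(j0.00272) = −90° − arctan(0.00272/14) − arctan(0.00272/94) ≈ -90.01°
PM = 180° + (-90.01°) = 89.99°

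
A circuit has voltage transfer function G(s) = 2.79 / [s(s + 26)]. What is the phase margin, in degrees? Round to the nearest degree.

90°

Gain crossover: |G(jω)| = 1 at ω ≈ 0.107 rad s⁻¹.
∠G(j0.107) = −90° − arctan(0.107/26) ≈ -90.24°
PM = 180° + (-90.24°) = 89.76°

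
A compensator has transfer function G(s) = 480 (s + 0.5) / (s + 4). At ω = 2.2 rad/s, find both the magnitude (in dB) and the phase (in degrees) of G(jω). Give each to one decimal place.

|j2.2 + 0.5| = √(2.2² + 0.5²) = 2.256
|j2.2 + 4| = √(2.2² + 4²) = 4.565
|G(j2.2)| = 480 × 2.256 / 4.565 = 237.22
20 log₁₀(237.22) = 47.50 dB
∠(j2.2 + 0.5) = arctan(2.2/0.5) = 77.20°
∠(j2.2 + 4) = arctan(2.2/4) = 28.81°
∠G(j2.2) = 77.20° − 28.81° = 48.38°

|G| = 47.5 dB, ∠G = 48.4 deg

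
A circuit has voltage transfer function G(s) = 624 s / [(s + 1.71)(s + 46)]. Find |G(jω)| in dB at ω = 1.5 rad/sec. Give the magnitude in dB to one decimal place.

|j1.5| = 1.5
|j1.5 + 1.71| = √(1.5² + 1.71²) = 2.275
|j1.5 + 46| = √(1.5² + 46²) = 46.02
|G(j1.5)| = 624 × 1.5 / (2.275 × 46.02) = 8.9407
20 log₁₀(8.9407) = 19.03 dB

19.0 dB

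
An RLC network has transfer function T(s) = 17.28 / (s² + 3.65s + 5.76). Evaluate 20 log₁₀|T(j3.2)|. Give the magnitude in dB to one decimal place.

|(j3.2)² + 3.65(j3.2) + 5.76| = |-4.48 + j11.68| = 12.51
|T(j3.2)| = 17.28 / 12.51 = 1.3813
20 log₁₀(1.3813) = 2.81 dB

2.8 dB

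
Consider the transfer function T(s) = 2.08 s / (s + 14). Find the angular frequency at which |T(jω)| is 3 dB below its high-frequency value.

14 rad/s

For a single-pole high-pass, the −3 dB point is at the pole: ω = 14 rad/s.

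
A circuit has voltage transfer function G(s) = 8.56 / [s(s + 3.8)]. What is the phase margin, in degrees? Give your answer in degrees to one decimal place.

Gain crossover: |G(jω)| = 1 at ω ≈ 1.99 rad s⁻¹.
∠G(j1.99) = −90° − arctan(1.99/3.8) ≈ -117.69°
PM = 180° + (-117.69°) = 62.31°

62.3 deg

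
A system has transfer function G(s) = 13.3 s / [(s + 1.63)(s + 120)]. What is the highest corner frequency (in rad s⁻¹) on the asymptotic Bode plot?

Break frequencies occur at each pole and zero magnitude: 1.63 rad s⁻¹, 120 rad s⁻¹.
The highest is 120 rad s⁻¹.

120 rad s⁻¹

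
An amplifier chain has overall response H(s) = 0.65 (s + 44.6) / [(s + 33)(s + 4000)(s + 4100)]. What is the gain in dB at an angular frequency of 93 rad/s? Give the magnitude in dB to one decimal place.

-147.7 dB

|j93 + 44.6| = √(93² + 44.6²) = 103.1
|j93 + 33| = √(93² + 33²) = 98.68
|j93 + 4000| = √(93² + 4000²) = 4001
|j93 + 4100| = √(93² + 4100²) = 4101
|H(j93)| = 0.65 × 103.1 / (98.68 × 4001 × 4101) = 4.1404e-08
20 log₁₀(4.1404e-08) = -147.66 dB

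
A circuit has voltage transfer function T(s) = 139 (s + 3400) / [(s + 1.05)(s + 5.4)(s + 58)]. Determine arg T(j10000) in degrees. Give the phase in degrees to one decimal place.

∠(j10000 + 3400) = arctan(10000/3400) = 71.22°
∠(j10000 + 1.05) = arctan(10000/1.05) = 89.99°
∠(j10000 + 5.4) = arctan(10000/5.4) = 89.97°
∠(j10000 + 58) = arctan(10000/58) = 89.67°
∠T(j10000) = 71.22° − (89.99° + 89.97° + 89.67°) = -198.41°

-198.4°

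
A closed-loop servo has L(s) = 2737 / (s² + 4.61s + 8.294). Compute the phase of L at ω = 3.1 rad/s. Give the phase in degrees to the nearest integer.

-95 deg

∠[(j3.1)² + 4.61(j3.1) + 8.294] = ∠[-1.316 + j14.291] = 95.26°
∠L(j3.1) = −95.26° = -95.26°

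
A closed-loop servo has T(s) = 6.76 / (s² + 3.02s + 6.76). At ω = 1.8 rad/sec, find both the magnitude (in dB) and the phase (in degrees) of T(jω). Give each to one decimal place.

|T| = 0.4 dB, ∠T = -57.1°

|(j1.8)² + 3.02(j1.8) + 6.76| = |3.52 + j5.436| = 6.476
|T(j1.8)| = 6.76 / 6.476 = 1.0438
20 log₁₀(1.0438) = 0.37 dB
∠[(j1.8)² + 3.02(j1.8) + 6.76] = ∠[3.52 + j5.436] = 57.08°
∠T(j1.8) = −57.08° = -57.08°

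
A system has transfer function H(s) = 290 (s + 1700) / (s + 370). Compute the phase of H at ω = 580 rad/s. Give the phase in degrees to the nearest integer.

∠(j580 + 1700) = arctan(580/1700) = 18.84°
∠(j580 + 370) = arctan(580/370) = 57.46°
∠H(j580) = 18.84° − 57.46° = -38.63°

-39 deg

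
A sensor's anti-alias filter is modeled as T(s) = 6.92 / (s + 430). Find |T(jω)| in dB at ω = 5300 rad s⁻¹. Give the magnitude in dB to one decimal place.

|j5300 + 430| = √(5300² + 430²) = 5317
|T(j5300)| = 6.92 / 5317 = 0.0013014
20 log₁₀(0.0013014) = -57.71 dB

-57.7 dB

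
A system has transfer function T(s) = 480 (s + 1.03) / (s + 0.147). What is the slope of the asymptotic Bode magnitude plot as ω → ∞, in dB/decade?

0 dB/decade

With 1 zero and 1 pole, the high-frequency asymptotic slope is 20 × (1 − 1) = 0 dB/decade.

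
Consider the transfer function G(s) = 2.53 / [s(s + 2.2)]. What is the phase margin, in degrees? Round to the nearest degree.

Gain crossover: |G(jω)| = 1 at ω ≈ 1.04 rad s⁻¹.
∠G(j1.04) = −90° − arctan(1.04/2.2) ≈ -115.30°
PM = 180° + (-115.30°) = 64.70°

65 deg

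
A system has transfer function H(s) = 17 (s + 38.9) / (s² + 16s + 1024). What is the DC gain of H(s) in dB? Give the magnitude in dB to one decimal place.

-3.8 dB

H(0) = 17 × 38.9 / 1024 = 0.6458
20 log₁₀(0.6458) = -3.80 dB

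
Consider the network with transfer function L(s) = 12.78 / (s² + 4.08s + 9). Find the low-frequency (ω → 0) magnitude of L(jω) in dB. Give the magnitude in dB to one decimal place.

3.0 dB

L(0) = 12.78 / 9 = 1.42
20 log₁₀(1.42) = 3.05 dB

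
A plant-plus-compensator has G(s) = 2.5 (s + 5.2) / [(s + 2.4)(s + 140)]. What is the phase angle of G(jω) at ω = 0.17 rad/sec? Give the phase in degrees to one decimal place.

∠(j0.17 + 5.2) = arctan(0.17/5.2) = 1.87°
∠(j0.17 + 2.4) = arctan(0.17/2.4) = 4.05°
∠(j0.17 + 140) = arctan(0.17/140) = 0.07°
∠G(j0.17) = 1.87° − (4.05° + 0.07°) = -2.25°

-2.2 deg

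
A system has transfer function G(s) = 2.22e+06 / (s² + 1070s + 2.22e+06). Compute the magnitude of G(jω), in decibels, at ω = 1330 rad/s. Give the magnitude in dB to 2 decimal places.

|(j1330)² + 1070(j1330) + 2.22e+06| = |4.511e+05 + j1.4231e+06| = 1.493e+06
|G(j1330)| = 2.22e+06 / 1.493e+06 = 1.4871
20 log₁₀(1.4871) = 3.447 dB

3.45 dB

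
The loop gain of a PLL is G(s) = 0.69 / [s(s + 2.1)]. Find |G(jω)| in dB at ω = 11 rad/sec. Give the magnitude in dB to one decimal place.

-45.0 dB

|j11 + 2.1| = √(11² + 2.1²) = 11.2
|j11| = 11
|G(j11)| = 0.69 / (11.2 × 11) = 0.0056013
20 log₁₀(0.0056013) = -45.03 dB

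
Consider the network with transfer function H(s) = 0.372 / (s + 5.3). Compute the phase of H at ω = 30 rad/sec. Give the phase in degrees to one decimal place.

-80.0°

∠(j30 + 5.3) = arctan(30/5.3) = 79.98°
∠H(j30) = −79.98° = -79.98°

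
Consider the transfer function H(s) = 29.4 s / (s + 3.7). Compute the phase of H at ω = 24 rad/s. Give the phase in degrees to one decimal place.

∠(j24) = 90.00°
∠(j24 + 3.7) = arctan(24/3.7) = 81.24°
∠H(j24) = 90.00° − 81.24° = 8.76°

8.8°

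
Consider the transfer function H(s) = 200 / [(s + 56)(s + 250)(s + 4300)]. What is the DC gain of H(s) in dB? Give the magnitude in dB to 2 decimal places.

H(0) = 200 / (56 × 250 × 4300) = 3.3223e-06
20 log₁₀(3.3223e-06) = -109.571 dB

-109.57 dB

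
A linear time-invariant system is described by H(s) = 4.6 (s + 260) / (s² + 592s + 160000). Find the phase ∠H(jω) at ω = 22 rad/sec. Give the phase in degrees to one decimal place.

0.2°

∠(j22 + 260) = arctan(22/260) = 4.84°
∠[(j22)² + 592(j22) + 160000] = ∠[1.5952e+05 + j13024] = 4.67°
∠H(j22) = 4.84° − 4.67° = 0.17°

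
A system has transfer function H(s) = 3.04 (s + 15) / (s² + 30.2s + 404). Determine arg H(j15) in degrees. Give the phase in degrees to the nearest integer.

-23 deg

∠(j15 + 15) = arctan(15/15) = 45.00°
∠[(j15)² + 30.2(j15) + 404] = ∠[179 + j453] = 68.44°
∠H(j15) = 45.00° − 68.44° = -23.44°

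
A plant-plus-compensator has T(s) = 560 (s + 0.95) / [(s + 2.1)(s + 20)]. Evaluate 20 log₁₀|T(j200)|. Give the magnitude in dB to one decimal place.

|j200 + 0.95| = √(200² + 0.95²) = 200
|j200 + 2.1| = √(200² + 2.1²) = 200
|j200 + 20| = √(200² + 20²) = 201
|T(j200)| = 560 × 200 / (200 × 201) = 2.786
20 log₁₀(2.786) = 8.90 dB

8.9 dB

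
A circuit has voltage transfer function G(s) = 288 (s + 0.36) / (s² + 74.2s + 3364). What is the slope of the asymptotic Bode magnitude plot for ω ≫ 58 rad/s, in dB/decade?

With 1 zero and 2 poles, the high-frequency asymptotic slope is 20 × (1 − 2) = -20 dB/decade.

-20 dB/decade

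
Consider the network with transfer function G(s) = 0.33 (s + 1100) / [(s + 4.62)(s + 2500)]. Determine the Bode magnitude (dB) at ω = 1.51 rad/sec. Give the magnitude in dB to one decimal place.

-30.5 dB

|j1.51 + 1100| = √(1.51² + 1100²) = 1100
|j1.51 + 4.62| = √(1.51² + 4.62²) = 4.861
|j1.51 + 2500| = √(1.51² + 2500²) = 2500
|G(j1.51)| = 0.33 × 1100 / (4.861 × 2500) = 0.029873
20 log₁₀(0.029873) = -30.49 dB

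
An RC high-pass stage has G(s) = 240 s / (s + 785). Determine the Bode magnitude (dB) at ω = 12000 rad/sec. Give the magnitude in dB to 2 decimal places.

|j12000| = 1.2e+04
|j12000 + 785| = √(12000² + 785²) = 1.203e+04
|G(j12000)| = 240 × 1.2e+04 / 1.203e+04 = 239.49
20 log₁₀(239.49) = 47.586 dB

47.59 dB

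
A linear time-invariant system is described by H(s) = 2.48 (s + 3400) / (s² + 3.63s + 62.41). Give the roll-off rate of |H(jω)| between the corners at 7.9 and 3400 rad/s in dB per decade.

-40 dB/decade

In this band the factors already past their corner are: complex pole pair at ωₙ ≈ 7.9; net slope = -40 dB/decade.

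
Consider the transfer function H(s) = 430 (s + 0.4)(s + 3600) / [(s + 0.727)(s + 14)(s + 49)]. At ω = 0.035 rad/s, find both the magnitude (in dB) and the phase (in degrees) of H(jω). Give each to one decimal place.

|H| = 61.9 dB, ∠H = 2.1°

|j0.035 + 0.4| = √(0.035² + 0.4²) = 0.4015
|j0.035 + 3600| = √(0.035² + 3600²) = 3600
|j0.035 + 0.727| = √(0.035² + 0.727²) = 0.7278
|j0.035 + 14| = √(0.035² + 14²) = 14
|j0.035 + 49| = √(0.035² + 49²) = 49
|H(j0.035)| = 430 × 0.4015 × 3600 / (0.7278 × 14 × 49) = 1244.9
20 log₁₀(1244.9) = 61.90 dB
∠(j0.035 + 0.4) = arctan(0.035/0.4) = 5.00°
∠(j0.035 + 3600) = arctan(0.035/3600) = 0.00°
∠(j0.035 + 0.727) = arctan(0.035/0.727) = 2.76°
∠(j0.035 + 14) = arctan(0.035/14) = 0.14°
∠(j0.035 + 49) = arctan(0.035/49) = 0.04°
∠H(j0.035) = 5.00° + 0.00° − (2.76° + 0.14° + 0.04°) = 2.06°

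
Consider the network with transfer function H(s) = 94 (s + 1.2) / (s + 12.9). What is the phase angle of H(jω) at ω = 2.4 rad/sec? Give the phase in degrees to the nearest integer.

∠(j2.4 + 1.2) = arctan(2.4/1.2) = 63.43°
∠(j2.4 + 12.9) = arctan(2.4/12.9) = 10.54°
∠H(j2.4) = 63.43° − 10.54° = 52.90°

53°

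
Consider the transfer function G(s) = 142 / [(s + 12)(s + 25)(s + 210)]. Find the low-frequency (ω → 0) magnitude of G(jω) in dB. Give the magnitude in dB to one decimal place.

-52.9 dB

G(0) = 142 / (12 × 25 × 210) = 0.002254
20 log₁₀(0.002254) = -52.94 dB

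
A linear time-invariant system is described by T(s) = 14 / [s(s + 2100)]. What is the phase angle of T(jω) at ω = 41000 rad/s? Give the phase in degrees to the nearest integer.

-177°

∠(j41000 + 2100) = arctan(41000/2100) = 87.07°
∠(j41000) = 90.00°
∠T(j41000) = − (87.07° + 90.00°) = -177.07°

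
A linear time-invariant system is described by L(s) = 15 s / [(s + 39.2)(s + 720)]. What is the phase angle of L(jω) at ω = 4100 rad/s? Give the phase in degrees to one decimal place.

∠(j4100) = 90.00°
∠(j4100 + 39.2) = arctan(4100/39.2) = 89.45°
∠(j4100 + 720) = arctan(4100/720) = 80.04°
∠L(j4100) = 90.00° − (89.45° + 80.04°) = -79.49°

-79.5 deg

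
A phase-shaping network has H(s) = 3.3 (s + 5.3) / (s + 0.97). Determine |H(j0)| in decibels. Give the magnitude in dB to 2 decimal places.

25.12 dB

H(0) = 3.3 × 5.3 / 0.97 = 18.031
20 log₁₀(18.031) = 25.120 dB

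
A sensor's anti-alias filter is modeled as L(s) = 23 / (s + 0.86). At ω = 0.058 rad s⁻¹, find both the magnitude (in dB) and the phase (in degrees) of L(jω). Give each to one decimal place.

|L| = 28.5 dB, ∠L = -3.9°

|j0.058 + 0.86| = √(0.058² + 0.86²) = 0.862
|L(j0.058)| = 23 / 0.862 = 26.684
20 log₁₀(26.684) = 28.52 dB
∠(j0.058 + 0.86) = arctan(0.058/0.86) = 3.86°
∠L(j0.058) = −3.86° = -3.86°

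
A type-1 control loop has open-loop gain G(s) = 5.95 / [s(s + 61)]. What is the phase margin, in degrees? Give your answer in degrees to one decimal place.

Gain crossover: |G(jω)| = 1 at ω ≈ 0.0975 rad/s.
∠G(j0.0975) = −90° − arctan(0.0975/61) ≈ -90.09°
PM = 180° + (-90.09°) = 89.91°

89.9 deg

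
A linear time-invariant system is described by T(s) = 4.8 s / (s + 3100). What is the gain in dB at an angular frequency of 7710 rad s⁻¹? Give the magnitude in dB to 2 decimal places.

|j7710| = 7710
|j7710 + 3100| = √(7710² + 3100²) = 8310
|T(j7710)| = 4.8 × 7710 / 8310 = 4.4535
20 log₁₀(4.4535) = 12.974 dB

12.97 dB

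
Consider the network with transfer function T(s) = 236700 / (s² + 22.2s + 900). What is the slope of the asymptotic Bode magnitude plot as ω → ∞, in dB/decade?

With 0 zeros and 2 poles, the high-frequency asymptotic slope is 20 × (0 − 2) = -40 dB/decade.

-40 dB/decade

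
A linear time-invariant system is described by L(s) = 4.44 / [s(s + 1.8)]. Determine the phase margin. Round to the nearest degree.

Gain crossover: |L(jω)| = 1 at ω ≈ 1.76 rad s⁻¹.
∠L(j1.76) = −90° − arctan(1.76/1.8) ≈ -134.40°
PM = 180° + (-134.40°) = 45.60°

46 deg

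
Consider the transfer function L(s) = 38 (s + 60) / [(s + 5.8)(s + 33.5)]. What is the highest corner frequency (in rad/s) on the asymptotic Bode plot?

60 rad/s

Break frequencies occur at each pole and zero magnitude: 5.8 rad/s, 33.5 rad/s, 60 rad/s.
The highest is 60 rad/s.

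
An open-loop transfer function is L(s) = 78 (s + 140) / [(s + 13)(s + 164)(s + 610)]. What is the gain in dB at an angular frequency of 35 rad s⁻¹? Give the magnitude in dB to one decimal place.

|j35 + 140| = √(35² + 140²) = 144.3
|j35 + 13| = √(35² + 13²) = 37.34
|j35 + 164| = √(35² + 164²) = 167.7
|j35 + 610| = √(35² + 610²) = 611
|L(j35)| = 78 × 144.3 / (37.34 × 167.7 × 611) = 0.0029424
20 log₁₀(0.0029424) = -50.63 dB

-50.6 dB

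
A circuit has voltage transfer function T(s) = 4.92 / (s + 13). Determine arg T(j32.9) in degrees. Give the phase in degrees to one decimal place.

-68.4°

∠(j32.9 + 13) = arctan(32.9/13) = 68.44°
∠T(j32.9) = −68.44° = -68.44°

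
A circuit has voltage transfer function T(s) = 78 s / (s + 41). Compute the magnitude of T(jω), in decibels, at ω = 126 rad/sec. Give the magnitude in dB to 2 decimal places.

|j126| = 126
|j126 + 41| = √(126² + 41²) = 132.5
|T(j126)| = 78 × 126 / 132.5 = 74.172
20 log₁₀(74.172) = 37.405 dB

37.40 dB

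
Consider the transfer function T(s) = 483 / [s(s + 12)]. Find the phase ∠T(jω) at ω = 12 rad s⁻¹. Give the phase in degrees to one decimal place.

∠(j12 + 12) = arctan(12/12) = 45.00°
∠(j12) = 90.00°
∠T(j12) = − (45.00° + 90.00°) = -135.00°

-135.0°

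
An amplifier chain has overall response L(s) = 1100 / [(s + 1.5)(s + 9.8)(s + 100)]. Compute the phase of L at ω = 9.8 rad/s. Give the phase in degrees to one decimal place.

∠(j9.8 + 1.5) = arctan(9.8/1.5) = 81.30°
∠(j9.8 + 9.8) = arctan(9.8/9.8) = 45.00°
∠(j9.8 + 100) = arctan(9.8/100) = 5.60°
∠L(j9.8) = − (81.30° + 45.00° + 5.60°) = -131.89°

-131.9 deg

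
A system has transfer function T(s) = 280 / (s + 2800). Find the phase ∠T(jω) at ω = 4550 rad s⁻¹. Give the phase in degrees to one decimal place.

-58.4 deg

∠(j4550 + 2800) = arctan(4550/2800) = 58.39°
∠T(j4550) = −58.39° = -58.39°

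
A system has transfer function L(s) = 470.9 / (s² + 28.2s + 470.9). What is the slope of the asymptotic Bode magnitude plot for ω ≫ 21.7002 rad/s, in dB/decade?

With 0 zeros and 2 poles, the high-frequency asymptotic slope is 20 × (0 − 2) = -40 dB/decade.

-40 dB/decade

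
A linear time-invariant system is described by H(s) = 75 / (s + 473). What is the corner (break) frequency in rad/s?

The single real pole at s = −473 gives a corner at ω = 473 rad/s.

473 rad/s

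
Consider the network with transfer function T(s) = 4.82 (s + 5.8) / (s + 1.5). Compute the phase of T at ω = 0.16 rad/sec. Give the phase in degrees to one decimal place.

∠(j0.16 + 5.8) = arctan(0.16/5.8) = 1.58°
∠(j0.16 + 1.5) = arctan(0.16/1.5) = 6.09°
∠T(j0.16) = 1.58° − 6.09° = -4.51°

-4.5 deg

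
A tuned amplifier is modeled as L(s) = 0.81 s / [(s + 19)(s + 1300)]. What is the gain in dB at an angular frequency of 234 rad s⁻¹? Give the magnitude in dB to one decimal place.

-64.3 dB

|j234| = 234
|j234 + 19| = √(234² + 19²) = 234.8
|j234 + 1300| = √(234² + 1300²) = 1321
|L(j234)| = 0.81 × 234 / (234.8 × 1321) = 0.00061121
20 log₁₀(0.00061121) = -64.28 dB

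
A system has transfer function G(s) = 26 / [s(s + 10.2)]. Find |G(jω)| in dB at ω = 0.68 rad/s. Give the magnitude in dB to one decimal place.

11.5 dB

|j0.68 + 10.2| = √(0.68² + 10.2²) = 10.22
|j0.68| = 0.68
|G(j0.68)| = 26 / (10.22 × 0.68) = 3.7403
20 log₁₀(3.7403) = 11.46 dB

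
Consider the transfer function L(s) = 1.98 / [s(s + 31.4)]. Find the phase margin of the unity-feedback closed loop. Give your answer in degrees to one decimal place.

Gain crossover: |L(jω)| = 1 at ω ≈ 0.0631 rad/s.
∠L(j0.0631) = −90° − arctan(0.0631/31.4) ≈ -90.12°
PM = 180° + (-90.12°) = 89.88°

89.9°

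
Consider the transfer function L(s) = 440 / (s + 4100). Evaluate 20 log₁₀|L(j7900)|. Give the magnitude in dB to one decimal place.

-26.1 dB

|j7900 + 4100| = √(7900² + 4100²) = 8901
|L(j7900)| = 440 / 8901 = 0.049435
20 log₁₀(0.049435) = -26.12 dB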